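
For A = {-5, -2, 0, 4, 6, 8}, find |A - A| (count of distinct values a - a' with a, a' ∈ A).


A - A = {a - a' : a, a' ∈ A}; |A| = 6.
Bounds: 2|A|-1 ≤ |A - A| ≤ |A|² - |A| + 1, i.e. 11 ≤ |A - A| ≤ 31.
Note: 0 ∈ A - A always (from a - a). The set is symmetric: if d ∈ A - A then -d ∈ A - A.
Enumerate nonzero differences d = a - a' with a > a' (then include -d):
Positive differences: {2, 3, 4, 5, 6, 8, 9, 10, 11, 13}
Full difference set: {0} ∪ (positive diffs) ∪ (negative diffs).
|A - A| = 1 + 2·10 = 21 (matches direct enumeration: 21).

|A - A| = 21


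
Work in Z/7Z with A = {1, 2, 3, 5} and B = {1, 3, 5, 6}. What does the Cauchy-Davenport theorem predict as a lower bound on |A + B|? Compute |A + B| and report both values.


Cauchy-Davenport: |A + B| ≥ min(p, |A| + |B| - 1) for A, B nonempty in Z/pZ.
|A| = 4, |B| = 4, p = 7.
CD lower bound = min(7, 4 + 4 - 1) = min(7, 7) = 7.
Compute A + B mod 7 directly:
a = 1: 1+1=2, 1+3=4, 1+5=6, 1+6=0
a = 2: 2+1=3, 2+3=5, 2+5=0, 2+6=1
a = 3: 3+1=4, 3+3=6, 3+5=1, 3+6=2
a = 5: 5+1=6, 5+3=1, 5+5=3, 5+6=4
A + B = {0, 1, 2, 3, 4, 5, 6}, so |A + B| = 7.
Verify: 7 ≥ 7? Yes ✓.

CD lower bound = 7, actual |A + B| = 7.


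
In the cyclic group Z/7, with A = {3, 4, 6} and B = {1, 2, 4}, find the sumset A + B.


Work in Z/7Z: reduce every sum a + b modulo 7.
Enumerate all 9 pairs:
a = 3: 3+1=4, 3+2=5, 3+4=0
a = 4: 4+1=5, 4+2=6, 4+4=1
a = 6: 6+1=0, 6+2=1, 6+4=3
Distinct residues collected: {0, 1, 3, 4, 5, 6}
|A + B| = 6 (out of 7 total residues).

A + B = {0, 1, 3, 4, 5, 6}


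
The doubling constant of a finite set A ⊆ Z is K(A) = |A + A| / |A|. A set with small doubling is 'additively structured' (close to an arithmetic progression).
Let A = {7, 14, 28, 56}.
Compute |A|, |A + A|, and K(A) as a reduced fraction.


|A| = 4.
Compute A + A by enumerating all 16 pairs.
A + A = {14, 21, 28, 35, 42, 56, 63, 70, 84, 112}, so |A + A| = 10.
K = |A + A| / |A| = 10/4 = 5/2 ≈ 2.5000.
Reference: AP of size 4 gives K = 7/4 ≈ 1.7500; a fully generic set of size 4 gives K ≈ 2.5000.

|A| = 4, |A + A| = 10, K = 10/4 = 5/2.


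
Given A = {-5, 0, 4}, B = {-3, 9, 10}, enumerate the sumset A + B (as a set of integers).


A + B = {a + b : a ∈ A, b ∈ B}.
Enumerate all |A|·|B| = 3·3 = 9 pairs (a, b) and collect distinct sums.
a = -5: -5+-3=-8, -5+9=4, -5+10=5
a = 0: 0+-3=-3, 0+9=9, 0+10=10
a = 4: 4+-3=1, 4+9=13, 4+10=14
Collecting distinct sums: A + B = {-8, -3, 1, 4, 5, 9, 10, 13, 14}
|A + B| = 9

A + B = {-8, -3, 1, 4, 5, 9, 10, 13, 14}


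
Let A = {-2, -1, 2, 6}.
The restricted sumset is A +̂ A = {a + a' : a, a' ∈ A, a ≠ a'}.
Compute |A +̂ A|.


Restricted sumset: A +̂ A = {a + a' : a ∈ A, a' ∈ A, a ≠ a'}.
Equivalently, take A + A and drop any sum 2a that is achievable ONLY as a + a for a ∈ A (i.e. sums representable only with equal summands).
Enumerate pairs (a, a') with a < a' (symmetric, so each unordered pair gives one sum; this covers all a ≠ a'):
  -2 + -1 = -3
  -2 + 2 = 0
  -2 + 6 = 4
  -1 + 2 = 1
  -1 + 6 = 5
  2 + 6 = 8
Collected distinct sums: {-3, 0, 1, 4, 5, 8}
|A +̂ A| = 6
(Reference bound: |A +̂ A| ≥ 2|A| - 3 for |A| ≥ 2, with |A| = 4 giving ≥ 5.)

|A +̂ A| = 6


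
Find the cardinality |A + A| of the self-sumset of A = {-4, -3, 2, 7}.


A + A = {a + a' : a, a' ∈ A}; |A| = 4.
General bounds: 2|A| - 1 ≤ |A + A| ≤ |A|(|A|+1)/2, i.e. 7 ≤ |A + A| ≤ 10.
Lower bound 2|A|-1 is attained iff A is an arithmetic progression.
Enumerate sums a + a' for a ≤ a' (symmetric, so this suffices):
a = -4: -4+-4=-8, -4+-3=-7, -4+2=-2, -4+7=3
a = -3: -3+-3=-6, -3+2=-1, -3+7=4
a = 2: 2+2=4, 2+7=9
a = 7: 7+7=14
Distinct sums: {-8, -7, -6, -2, -1, 3, 4, 9, 14}
|A + A| = 9

|A + A| = 9


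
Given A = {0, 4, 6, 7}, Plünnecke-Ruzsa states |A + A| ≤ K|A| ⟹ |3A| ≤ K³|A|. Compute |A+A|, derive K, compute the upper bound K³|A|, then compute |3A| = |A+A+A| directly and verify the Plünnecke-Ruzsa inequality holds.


|A| = 4.
Step 1: Compute A + A by enumerating all 16 pairs.
A + A = {0, 4, 6, 7, 8, 10, 11, 12, 13, 14}, so |A + A| = 10.
Step 2: Doubling constant K = |A + A|/|A| = 10/4 = 10/4 ≈ 2.5000.
Step 3: Plünnecke-Ruzsa gives |3A| ≤ K³·|A| = (2.5000)³ · 4 ≈ 62.5000.
Step 4: Compute 3A = A + A + A directly by enumerating all triples (a,b,c) ∈ A³; |3A| = 17.
Step 5: Check 17 ≤ 62.5000? Yes ✓.

K = 10/4, Plünnecke-Ruzsa bound K³|A| ≈ 62.5000, |3A| = 17, inequality holds.


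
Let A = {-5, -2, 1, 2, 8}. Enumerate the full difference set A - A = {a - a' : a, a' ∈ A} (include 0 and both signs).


A - A = {a - a' : a, a' ∈ A}.
Compute a - a' for each ordered pair (a, a'):
a = -5: -5--5=0, -5--2=-3, -5-1=-6, -5-2=-7, -5-8=-13
a = -2: -2--5=3, -2--2=0, -2-1=-3, -2-2=-4, -2-8=-10
a = 1: 1--5=6, 1--2=3, 1-1=0, 1-2=-1, 1-8=-7
a = 2: 2--5=7, 2--2=4, 2-1=1, 2-2=0, 2-8=-6
a = 8: 8--5=13, 8--2=10, 8-1=7, 8-2=6, 8-8=0
Collecting distinct values (and noting 0 appears from a-a):
A - A = {-13, -10, -7, -6, -4, -3, -1, 0, 1, 3, 4, 6, 7, 10, 13}
|A - A| = 15

A - A = {-13, -10, -7, -6, -4, -3, -1, 0, 1, 3, 4, 6, 7, 10, 13}


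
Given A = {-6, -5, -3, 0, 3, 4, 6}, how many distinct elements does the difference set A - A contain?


A - A = {a - a' : a, a' ∈ A}; |A| = 7.
Bounds: 2|A|-1 ≤ |A - A| ≤ |A|² - |A| + 1, i.e. 13 ≤ |A - A| ≤ 43.
Note: 0 ∈ A - A always (from a - a). The set is symmetric: if d ∈ A - A then -d ∈ A - A.
Enumerate nonzero differences d = a - a' with a > a' (then include -d):
Positive differences: {1, 2, 3, 4, 5, 6, 7, 8, 9, 10, 11, 12}
Full difference set: {0} ∪ (positive diffs) ∪ (negative diffs).
|A - A| = 1 + 2·12 = 25 (matches direct enumeration: 25).

|A - A| = 25


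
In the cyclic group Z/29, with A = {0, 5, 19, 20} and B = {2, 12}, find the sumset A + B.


Work in Z/29Z: reduce every sum a + b modulo 29.
Enumerate all 8 pairs:
a = 0: 0+2=2, 0+12=12
a = 5: 5+2=7, 5+12=17
a = 19: 19+2=21, 19+12=2
a = 20: 20+2=22, 20+12=3
Distinct residues collected: {2, 3, 7, 12, 17, 21, 22}
|A + B| = 7 (out of 29 total residues).

A + B = {2, 3, 7, 12, 17, 21, 22}


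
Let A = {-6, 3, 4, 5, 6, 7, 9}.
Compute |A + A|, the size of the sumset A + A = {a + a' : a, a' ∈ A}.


A + A = {a + a' : a, a' ∈ A}; |A| = 7.
General bounds: 2|A| - 1 ≤ |A + A| ≤ |A|(|A|+1)/2, i.e. 13 ≤ |A + A| ≤ 28.
Lower bound 2|A|-1 is attained iff A is an arithmetic progression.
Enumerate sums a + a' for a ≤ a' (symmetric, so this suffices):
a = -6: -6+-6=-12, -6+3=-3, -6+4=-2, -6+5=-1, -6+6=0, -6+7=1, -6+9=3
a = 3: 3+3=6, 3+4=7, 3+5=8, 3+6=9, 3+7=10, 3+9=12
a = 4: 4+4=8, 4+5=9, 4+6=10, 4+7=11, 4+9=13
a = 5: 5+5=10, 5+6=11, 5+7=12, 5+9=14
a = 6: 6+6=12, 6+7=13, 6+9=15
a = 7: 7+7=14, 7+9=16
a = 9: 9+9=18
Distinct sums: {-12, -3, -2, -1, 0, 1, 3, 6, 7, 8, 9, 10, 11, 12, 13, 14, 15, 16, 18}
|A + A| = 19

|A + A| = 19


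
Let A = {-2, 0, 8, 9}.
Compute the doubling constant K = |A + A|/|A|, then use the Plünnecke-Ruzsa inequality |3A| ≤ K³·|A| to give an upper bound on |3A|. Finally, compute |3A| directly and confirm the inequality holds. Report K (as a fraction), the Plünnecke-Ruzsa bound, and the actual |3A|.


|A| = 4.
Step 1: Compute A + A by enumerating all 16 pairs.
A + A = {-4, -2, 0, 6, 7, 8, 9, 16, 17, 18}, so |A + A| = 10.
Step 2: Doubling constant K = |A + A|/|A| = 10/4 = 10/4 ≈ 2.5000.
Step 3: Plünnecke-Ruzsa gives |3A| ≤ K³·|A| = (2.5000)³ · 4 ≈ 62.5000.
Step 4: Compute 3A = A + A + A directly by enumerating all triples (a,b,c) ∈ A³; |3A| = 19.
Step 5: Check 19 ≤ 62.5000? Yes ✓.

K = 10/4, Plünnecke-Ruzsa bound K³|A| ≈ 62.5000, |3A| = 19, inequality holds.


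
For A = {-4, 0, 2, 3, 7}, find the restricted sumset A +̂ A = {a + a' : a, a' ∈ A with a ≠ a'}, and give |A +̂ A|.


Restricted sumset: A +̂ A = {a + a' : a ∈ A, a' ∈ A, a ≠ a'}.
Equivalently, take A + A and drop any sum 2a that is achievable ONLY as a + a for a ∈ A (i.e. sums representable only with equal summands).
Enumerate pairs (a, a') with a < a' (symmetric, so each unordered pair gives one sum; this covers all a ≠ a'):
  -4 + 0 = -4
  -4 + 2 = -2
  -4 + 3 = -1
  -4 + 7 = 3
  0 + 2 = 2
  0 + 3 = 3
  0 + 7 = 7
  2 + 3 = 5
  2 + 7 = 9
  3 + 7 = 10
Collected distinct sums: {-4, -2, -1, 2, 3, 5, 7, 9, 10}
|A +̂ A| = 9
(Reference bound: |A +̂ A| ≥ 2|A| - 3 for |A| ≥ 2, with |A| = 5 giving ≥ 7.)

|A +̂ A| = 9


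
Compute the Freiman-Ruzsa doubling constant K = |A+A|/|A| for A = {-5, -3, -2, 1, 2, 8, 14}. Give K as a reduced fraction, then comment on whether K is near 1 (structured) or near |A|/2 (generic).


|A| = 7.
Compute A + A by enumerating all 49 pairs.
A + A = {-10, -8, -7, -6, -5, -4, -3, -2, -1, 0, 2, 3, 4, 5, 6, 9, 10, 11, 12, 15, 16, 22, 28}, so |A + A| = 23.
K = |A + A| / |A| = 23/7 (already in lowest terms) ≈ 3.2857.
Reference: AP of size 7 gives K = 13/7 ≈ 1.8571; a fully generic set of size 7 gives K ≈ 4.0000.

|A| = 7, |A + A| = 23, K = 23/7.


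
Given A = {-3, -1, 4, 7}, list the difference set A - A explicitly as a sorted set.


A - A = {a - a' : a, a' ∈ A}.
Compute a - a' for each ordered pair (a, a'):
a = -3: -3--3=0, -3--1=-2, -3-4=-7, -3-7=-10
a = -1: -1--3=2, -1--1=0, -1-4=-5, -1-7=-8
a = 4: 4--3=7, 4--1=5, 4-4=0, 4-7=-3
a = 7: 7--3=10, 7--1=8, 7-4=3, 7-7=0
Collecting distinct values (and noting 0 appears from a-a):
A - A = {-10, -8, -7, -5, -3, -2, 0, 2, 3, 5, 7, 8, 10}
|A - A| = 13

A - A = {-10, -8, -7, -5, -3, -2, 0, 2, 3, 5, 7, 8, 10}


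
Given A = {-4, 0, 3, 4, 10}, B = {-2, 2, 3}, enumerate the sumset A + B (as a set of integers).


A + B = {a + b : a ∈ A, b ∈ B}.
Enumerate all |A|·|B| = 5·3 = 15 pairs (a, b) and collect distinct sums.
a = -4: -4+-2=-6, -4+2=-2, -4+3=-1
a = 0: 0+-2=-2, 0+2=2, 0+3=3
a = 3: 3+-2=1, 3+2=5, 3+3=6
a = 4: 4+-2=2, 4+2=6, 4+3=7
a = 10: 10+-2=8, 10+2=12, 10+3=13
Collecting distinct sums: A + B = {-6, -2, -1, 1, 2, 3, 5, 6, 7, 8, 12, 13}
|A + B| = 12

A + B = {-6, -2, -1, 1, 2, 3, 5, 6, 7, 8, 12, 13}


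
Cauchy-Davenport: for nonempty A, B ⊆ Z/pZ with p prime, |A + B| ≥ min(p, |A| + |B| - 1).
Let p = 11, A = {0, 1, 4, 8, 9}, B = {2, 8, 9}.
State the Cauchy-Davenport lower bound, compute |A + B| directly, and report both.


Cauchy-Davenport: |A + B| ≥ min(p, |A| + |B| - 1) for A, B nonempty in Z/pZ.
|A| = 5, |B| = 3, p = 11.
CD lower bound = min(11, 5 + 3 - 1) = min(11, 7) = 7.
Compute A + B mod 11 directly:
a = 0: 0+2=2, 0+8=8, 0+9=9
a = 1: 1+2=3, 1+8=9, 1+9=10
a = 4: 4+2=6, 4+8=1, 4+9=2
a = 8: 8+2=10, 8+8=5, 8+9=6
a = 9: 9+2=0, 9+8=6, 9+9=7
A + B = {0, 1, 2, 3, 5, 6, 7, 8, 9, 10}, so |A + B| = 10.
Verify: 10 ≥ 7? Yes ✓.

CD lower bound = 7, actual |A + B| = 10.


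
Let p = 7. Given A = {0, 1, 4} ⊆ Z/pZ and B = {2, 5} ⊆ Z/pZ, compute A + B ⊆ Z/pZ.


Work in Z/7Z: reduce every sum a + b modulo 7.
Enumerate all 6 pairs:
a = 0: 0+2=2, 0+5=5
a = 1: 1+2=3, 1+5=6
a = 4: 4+2=6, 4+5=2
Distinct residues collected: {2, 3, 5, 6}
|A + B| = 4 (out of 7 total residues).

A + B = {2, 3, 5, 6}


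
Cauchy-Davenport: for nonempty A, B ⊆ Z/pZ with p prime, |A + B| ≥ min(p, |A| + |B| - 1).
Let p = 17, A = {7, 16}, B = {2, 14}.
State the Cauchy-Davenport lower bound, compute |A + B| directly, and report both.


Cauchy-Davenport: |A + B| ≥ min(p, |A| + |B| - 1) for A, B nonempty in Z/pZ.
|A| = 2, |B| = 2, p = 17.
CD lower bound = min(17, 2 + 2 - 1) = min(17, 3) = 3.
Compute A + B mod 17 directly:
a = 7: 7+2=9, 7+14=4
a = 16: 16+2=1, 16+14=13
A + B = {1, 4, 9, 13}, so |A + B| = 4.
Verify: 4 ≥ 3? Yes ✓.

CD lower bound = 3, actual |A + B| = 4.


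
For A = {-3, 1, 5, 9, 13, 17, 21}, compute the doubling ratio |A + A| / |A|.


|A| = 7.
Compute A + A by enumerating all 49 pairs.
A + A = {-6, -2, 2, 6, 10, 14, 18, 22, 26, 30, 34, 38, 42}, so |A + A| = 13.
K = |A + A| / |A| = 13/7 (already in lowest terms) ≈ 1.8571.
Reference: AP of size 7 gives K = 13/7 ≈ 1.8571; a fully generic set of size 7 gives K ≈ 4.0000.

|A| = 7, |A + A| = 13, K = 13/7.


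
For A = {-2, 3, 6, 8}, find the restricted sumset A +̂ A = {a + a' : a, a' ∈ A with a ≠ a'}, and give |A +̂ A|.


Restricted sumset: A +̂ A = {a + a' : a ∈ A, a' ∈ A, a ≠ a'}.
Equivalently, take A + A and drop any sum 2a that is achievable ONLY as a + a for a ∈ A (i.e. sums representable only with equal summands).
Enumerate pairs (a, a') with a < a' (symmetric, so each unordered pair gives one sum; this covers all a ≠ a'):
  -2 + 3 = 1
  -2 + 6 = 4
  -2 + 8 = 6
  3 + 6 = 9
  3 + 8 = 11
  6 + 8 = 14
Collected distinct sums: {1, 4, 6, 9, 11, 14}
|A +̂ A| = 6
(Reference bound: |A +̂ A| ≥ 2|A| - 3 for |A| ≥ 2, with |A| = 4 giving ≥ 5.)

|A +̂ A| = 6


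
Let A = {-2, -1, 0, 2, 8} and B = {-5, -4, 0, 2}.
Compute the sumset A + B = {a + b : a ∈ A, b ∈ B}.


A + B = {a + b : a ∈ A, b ∈ B}.
Enumerate all |A|·|B| = 5·4 = 20 pairs (a, b) and collect distinct sums.
a = -2: -2+-5=-7, -2+-4=-6, -2+0=-2, -2+2=0
a = -1: -1+-5=-6, -1+-4=-5, -1+0=-1, -1+2=1
a = 0: 0+-5=-5, 0+-4=-4, 0+0=0, 0+2=2
a = 2: 2+-5=-3, 2+-4=-2, 2+0=2, 2+2=4
a = 8: 8+-5=3, 8+-4=4, 8+0=8, 8+2=10
Collecting distinct sums: A + B = {-7, -6, -5, -4, -3, -2, -1, 0, 1, 2, 3, 4, 8, 10}
|A + B| = 14

A + B = {-7, -6, -5, -4, -3, -2, -1, 0, 1, 2, 3, 4, 8, 10}


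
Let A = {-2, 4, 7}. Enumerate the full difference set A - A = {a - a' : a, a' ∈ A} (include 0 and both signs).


A - A = {a - a' : a, a' ∈ A}.
Compute a - a' for each ordered pair (a, a'):
a = -2: -2--2=0, -2-4=-6, -2-7=-9
a = 4: 4--2=6, 4-4=0, 4-7=-3
a = 7: 7--2=9, 7-4=3, 7-7=0
Collecting distinct values (and noting 0 appears from a-a):
A - A = {-9, -6, -3, 0, 3, 6, 9}
|A - A| = 7

A - A = {-9, -6, -3, 0, 3, 6, 9}


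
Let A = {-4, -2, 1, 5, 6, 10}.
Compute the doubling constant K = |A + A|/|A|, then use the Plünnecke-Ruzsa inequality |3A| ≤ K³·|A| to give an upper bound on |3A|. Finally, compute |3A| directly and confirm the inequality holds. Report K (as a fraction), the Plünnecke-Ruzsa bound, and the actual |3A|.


|A| = 6.
Step 1: Compute A + A by enumerating all 36 pairs.
A + A = {-8, -6, -4, -3, -1, 1, 2, 3, 4, 6, 7, 8, 10, 11, 12, 15, 16, 20}, so |A + A| = 18.
Step 2: Doubling constant K = |A + A|/|A| = 18/6 = 18/6 ≈ 3.0000.
Step 3: Plünnecke-Ruzsa gives |3A| ≤ K³·|A| = (3.0000)³ · 6 ≈ 162.0000.
Step 4: Compute 3A = A + A + A directly by enumerating all triples (a,b,c) ∈ A³; |3A| = 34.
Step 5: Check 34 ≤ 162.0000? Yes ✓.

K = 18/6, Plünnecke-Ruzsa bound K³|A| ≈ 162.0000, |3A| = 34, inequality holds.


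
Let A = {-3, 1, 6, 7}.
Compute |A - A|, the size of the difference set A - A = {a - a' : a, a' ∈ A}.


A - A = {a - a' : a, a' ∈ A}; |A| = 4.
Bounds: 2|A|-1 ≤ |A - A| ≤ |A|² - |A| + 1, i.e. 7 ≤ |A - A| ≤ 13.
Note: 0 ∈ A - A always (from a - a). The set is symmetric: if d ∈ A - A then -d ∈ A - A.
Enumerate nonzero differences d = a - a' with a > a' (then include -d):
Positive differences: {1, 4, 5, 6, 9, 10}
Full difference set: {0} ∪ (positive diffs) ∪ (negative diffs).
|A - A| = 1 + 2·6 = 13 (matches direct enumeration: 13).

|A - A| = 13


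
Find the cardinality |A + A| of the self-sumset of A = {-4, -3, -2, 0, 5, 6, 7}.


A + A = {a + a' : a, a' ∈ A}; |A| = 7.
General bounds: 2|A| - 1 ≤ |A + A| ≤ |A|(|A|+1)/2, i.e. 13 ≤ |A + A| ≤ 28.
Lower bound 2|A|-1 is attained iff A is an arithmetic progression.
Enumerate sums a + a' for a ≤ a' (symmetric, so this suffices):
a = -4: -4+-4=-8, -4+-3=-7, -4+-2=-6, -4+0=-4, -4+5=1, -4+6=2, -4+7=3
a = -3: -3+-3=-6, -3+-2=-5, -3+0=-3, -3+5=2, -3+6=3, -3+7=4
a = -2: -2+-2=-4, -2+0=-2, -2+5=3, -2+6=4, -2+7=5
a = 0: 0+0=0, 0+5=5, 0+6=6, 0+7=7
a = 5: 5+5=10, 5+6=11, 5+7=12
a = 6: 6+6=12, 6+7=13
a = 7: 7+7=14
Distinct sums: {-8, -7, -6, -5, -4, -3, -2, 0, 1, 2, 3, 4, 5, 6, 7, 10, 11, 12, 13, 14}
|A + A| = 20

|A + A| = 20


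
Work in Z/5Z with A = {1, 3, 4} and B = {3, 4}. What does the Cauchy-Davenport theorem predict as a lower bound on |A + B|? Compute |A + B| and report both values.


Cauchy-Davenport: |A + B| ≥ min(p, |A| + |B| - 1) for A, B nonempty in Z/pZ.
|A| = 3, |B| = 2, p = 5.
CD lower bound = min(5, 3 + 2 - 1) = min(5, 4) = 4.
Compute A + B mod 5 directly:
a = 1: 1+3=4, 1+4=0
a = 3: 3+3=1, 3+4=2
a = 4: 4+3=2, 4+4=3
A + B = {0, 1, 2, 3, 4}, so |A + B| = 5.
Verify: 5 ≥ 4? Yes ✓.

CD lower bound = 4, actual |A + B| = 5.


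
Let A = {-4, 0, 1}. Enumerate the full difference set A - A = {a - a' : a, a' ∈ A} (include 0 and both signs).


A - A = {a - a' : a, a' ∈ A}.
Compute a - a' for each ordered pair (a, a'):
a = -4: -4--4=0, -4-0=-4, -4-1=-5
a = 0: 0--4=4, 0-0=0, 0-1=-1
a = 1: 1--4=5, 1-0=1, 1-1=0
Collecting distinct values (and noting 0 appears from a-a):
A - A = {-5, -4, -1, 0, 1, 4, 5}
|A - A| = 7

A - A = {-5, -4, -1, 0, 1, 4, 5}


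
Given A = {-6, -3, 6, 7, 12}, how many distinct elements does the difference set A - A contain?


A - A = {a - a' : a, a' ∈ A}; |A| = 5.
Bounds: 2|A|-1 ≤ |A - A| ≤ |A|² - |A| + 1, i.e. 9 ≤ |A - A| ≤ 21.
Note: 0 ∈ A - A always (from a - a). The set is symmetric: if d ∈ A - A then -d ∈ A - A.
Enumerate nonzero differences d = a - a' with a > a' (then include -d):
Positive differences: {1, 3, 5, 6, 9, 10, 12, 13, 15, 18}
Full difference set: {0} ∪ (positive diffs) ∪ (negative diffs).
|A - A| = 1 + 2·10 = 21 (matches direct enumeration: 21).

|A - A| = 21


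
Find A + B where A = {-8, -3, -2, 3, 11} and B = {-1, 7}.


A + B = {a + b : a ∈ A, b ∈ B}.
Enumerate all |A|·|B| = 5·2 = 10 pairs (a, b) and collect distinct sums.
a = -8: -8+-1=-9, -8+7=-1
a = -3: -3+-1=-4, -3+7=4
a = -2: -2+-1=-3, -2+7=5
a = 3: 3+-1=2, 3+7=10
a = 11: 11+-1=10, 11+7=18
Collecting distinct sums: A + B = {-9, -4, -3, -1, 2, 4, 5, 10, 18}
|A + B| = 9

A + B = {-9, -4, -3, -1, 2, 4, 5, 10, 18}


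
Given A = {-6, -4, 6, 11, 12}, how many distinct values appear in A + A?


A + A = {a + a' : a, a' ∈ A}; |A| = 5.
General bounds: 2|A| - 1 ≤ |A + A| ≤ |A|(|A|+1)/2, i.e. 9 ≤ |A + A| ≤ 15.
Lower bound 2|A|-1 is attained iff A is an arithmetic progression.
Enumerate sums a + a' for a ≤ a' (symmetric, so this suffices):
a = -6: -6+-6=-12, -6+-4=-10, -6+6=0, -6+11=5, -6+12=6
a = -4: -4+-4=-8, -4+6=2, -4+11=7, -4+12=8
a = 6: 6+6=12, 6+11=17, 6+12=18
a = 11: 11+11=22, 11+12=23
a = 12: 12+12=24
Distinct sums: {-12, -10, -8, 0, 2, 5, 6, 7, 8, 12, 17, 18, 22, 23, 24}
|A + A| = 15

|A + A| = 15


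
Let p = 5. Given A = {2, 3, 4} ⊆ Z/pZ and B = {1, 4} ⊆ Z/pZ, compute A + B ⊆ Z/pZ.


Work in Z/5Z: reduce every sum a + b modulo 5.
Enumerate all 6 pairs:
a = 2: 2+1=3, 2+4=1
a = 3: 3+1=4, 3+4=2
a = 4: 4+1=0, 4+4=3
Distinct residues collected: {0, 1, 2, 3, 4}
|A + B| = 5 (out of 5 total residues).

A + B = {0, 1, 2, 3, 4}


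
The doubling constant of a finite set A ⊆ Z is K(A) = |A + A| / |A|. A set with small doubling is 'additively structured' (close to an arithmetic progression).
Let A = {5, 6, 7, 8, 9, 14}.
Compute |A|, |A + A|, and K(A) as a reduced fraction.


|A| = 6.
Compute A + A by enumerating all 36 pairs.
A + A = {10, 11, 12, 13, 14, 15, 16, 17, 18, 19, 20, 21, 22, 23, 28}, so |A + A| = 15.
K = |A + A| / |A| = 15/6 = 5/2 ≈ 2.5000.
Reference: AP of size 6 gives K = 11/6 ≈ 1.8333; a fully generic set of size 6 gives K ≈ 3.5000.

|A| = 6, |A + A| = 15, K = 15/6 = 5/2.


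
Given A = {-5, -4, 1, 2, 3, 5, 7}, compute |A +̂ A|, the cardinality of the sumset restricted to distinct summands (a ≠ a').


Restricted sumset: A +̂ A = {a + a' : a ∈ A, a' ∈ A, a ≠ a'}.
Equivalently, take A + A and drop any sum 2a that is achievable ONLY as a + a for a ∈ A (i.e. sums representable only with equal summands).
Enumerate pairs (a, a') with a < a' (symmetric, so each unordered pair gives one sum; this covers all a ≠ a'):
  -5 + -4 = -9
  -5 + 1 = -4
  -5 + 2 = -3
  -5 + 3 = -2
  -5 + 5 = 0
  -5 + 7 = 2
  -4 + 1 = -3
  -4 + 2 = -2
  -4 + 3 = -1
  -4 + 5 = 1
  -4 + 7 = 3
  1 + 2 = 3
  1 + 3 = 4
  1 + 5 = 6
  1 + 7 = 8
  2 + 3 = 5
  2 + 5 = 7
  2 + 7 = 9
  3 + 5 = 8
  3 + 7 = 10
  5 + 7 = 12
Collected distinct sums: {-9, -4, -3, -2, -1, 0, 1, 2, 3, 4, 5, 6, 7, 8, 9, 10, 12}
|A +̂ A| = 17
(Reference bound: |A +̂ A| ≥ 2|A| - 3 for |A| ≥ 2, with |A| = 7 giving ≥ 11.)

|A +̂ A| = 17


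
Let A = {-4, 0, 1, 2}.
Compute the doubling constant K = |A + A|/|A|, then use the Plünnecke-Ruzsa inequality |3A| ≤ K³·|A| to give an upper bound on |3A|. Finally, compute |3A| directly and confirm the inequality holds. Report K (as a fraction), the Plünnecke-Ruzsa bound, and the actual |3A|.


|A| = 4.
Step 1: Compute A + A by enumerating all 16 pairs.
A + A = {-8, -4, -3, -2, 0, 1, 2, 3, 4}, so |A + A| = 9.
Step 2: Doubling constant K = |A + A|/|A| = 9/4 = 9/4 ≈ 2.2500.
Step 3: Plünnecke-Ruzsa gives |3A| ≤ K³·|A| = (2.2500)³ · 4 ≈ 45.5625.
Step 4: Compute 3A = A + A + A directly by enumerating all triples (a,b,c) ∈ A³; |3A| = 15.
Step 5: Check 15 ≤ 45.5625? Yes ✓.

K = 9/4, Plünnecke-Ruzsa bound K³|A| ≈ 45.5625, |3A| = 15, inequality holds.


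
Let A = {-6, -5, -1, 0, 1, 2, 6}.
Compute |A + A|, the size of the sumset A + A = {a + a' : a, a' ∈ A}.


A + A = {a + a' : a, a' ∈ A}; |A| = 7.
General bounds: 2|A| - 1 ≤ |A + A| ≤ |A|(|A|+1)/2, i.e. 13 ≤ |A + A| ≤ 28.
Lower bound 2|A|-1 is attained iff A is an arithmetic progression.
Enumerate sums a + a' for a ≤ a' (symmetric, so this suffices):
a = -6: -6+-6=-12, -6+-5=-11, -6+-1=-7, -6+0=-6, -6+1=-5, -6+2=-4, -6+6=0
a = -5: -5+-5=-10, -5+-1=-6, -5+0=-5, -5+1=-4, -5+2=-3, -5+6=1
a = -1: -1+-1=-2, -1+0=-1, -1+1=0, -1+2=1, -1+6=5
a = 0: 0+0=0, 0+1=1, 0+2=2, 0+6=6
a = 1: 1+1=2, 1+2=3, 1+6=7
a = 2: 2+2=4, 2+6=8
a = 6: 6+6=12
Distinct sums: {-12, -11, -10, -7, -6, -5, -4, -3, -2, -1, 0, 1, 2, 3, 4, 5, 6, 7, 8, 12}
|A + A| = 20

|A + A| = 20


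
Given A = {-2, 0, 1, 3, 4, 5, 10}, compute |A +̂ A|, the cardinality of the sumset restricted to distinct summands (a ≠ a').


Restricted sumset: A +̂ A = {a + a' : a ∈ A, a' ∈ A, a ≠ a'}.
Equivalently, take A + A and drop any sum 2a that is achievable ONLY as a + a for a ∈ A (i.e. sums representable only with equal summands).
Enumerate pairs (a, a') with a < a' (symmetric, so each unordered pair gives one sum; this covers all a ≠ a'):
  -2 + 0 = -2
  -2 + 1 = -1
  -2 + 3 = 1
  -2 + 4 = 2
  -2 + 5 = 3
  -2 + 10 = 8
  0 + 1 = 1
  0 + 3 = 3
  0 + 4 = 4
  0 + 5 = 5
  0 + 10 = 10
  1 + 3 = 4
  1 + 4 = 5
  1 + 5 = 6
  1 + 10 = 11
  3 + 4 = 7
  3 + 5 = 8
  3 + 10 = 13
  4 + 5 = 9
  4 + 10 = 14
  5 + 10 = 15
Collected distinct sums: {-2, -1, 1, 2, 3, 4, 5, 6, 7, 8, 9, 10, 11, 13, 14, 15}
|A +̂ A| = 16
(Reference bound: |A +̂ A| ≥ 2|A| - 3 for |A| ≥ 2, with |A| = 7 giving ≥ 11.)

|A +̂ A| = 16


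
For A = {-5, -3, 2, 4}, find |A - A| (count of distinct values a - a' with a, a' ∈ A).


A - A = {a - a' : a, a' ∈ A}; |A| = 4.
Bounds: 2|A|-1 ≤ |A - A| ≤ |A|² - |A| + 1, i.e. 7 ≤ |A - A| ≤ 13.
Note: 0 ∈ A - A always (from a - a). The set is symmetric: if d ∈ A - A then -d ∈ A - A.
Enumerate nonzero differences d = a - a' with a > a' (then include -d):
Positive differences: {2, 5, 7, 9}
Full difference set: {0} ∪ (positive diffs) ∪ (negative diffs).
|A - A| = 1 + 2·4 = 9 (matches direct enumeration: 9).

|A - A| = 9


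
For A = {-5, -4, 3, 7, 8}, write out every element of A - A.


A - A = {a - a' : a, a' ∈ A}.
Compute a - a' for each ordered pair (a, a'):
a = -5: -5--5=0, -5--4=-1, -5-3=-8, -5-7=-12, -5-8=-13
a = -4: -4--5=1, -4--4=0, -4-3=-7, -4-7=-11, -4-8=-12
a = 3: 3--5=8, 3--4=7, 3-3=0, 3-7=-4, 3-8=-5
a = 7: 7--5=12, 7--4=11, 7-3=4, 7-7=0, 7-8=-1
a = 8: 8--5=13, 8--4=12, 8-3=5, 8-7=1, 8-8=0
Collecting distinct values (and noting 0 appears from a-a):
A - A = {-13, -12, -11, -8, -7, -5, -4, -1, 0, 1, 4, 5, 7, 8, 11, 12, 13}
|A - A| = 17

A - A = {-13, -12, -11, -8, -7, -5, -4, -1, 0, 1, 4, 5, 7, 8, 11, 12, 13}


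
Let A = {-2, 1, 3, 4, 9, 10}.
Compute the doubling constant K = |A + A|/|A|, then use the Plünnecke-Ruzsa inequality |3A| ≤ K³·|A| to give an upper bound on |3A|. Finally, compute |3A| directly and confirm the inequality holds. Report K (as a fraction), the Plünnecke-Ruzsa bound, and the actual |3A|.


|A| = 6.
Step 1: Compute A + A by enumerating all 36 pairs.
A + A = {-4, -1, 1, 2, 4, 5, 6, 7, 8, 10, 11, 12, 13, 14, 18, 19, 20}, so |A + A| = 17.
Step 2: Doubling constant K = |A + A|/|A| = 17/6 = 17/6 ≈ 2.8333.
Step 3: Plünnecke-Ruzsa gives |3A| ≤ K³·|A| = (2.8333)³ · 6 ≈ 136.4722.
Step 4: Compute 3A = A + A + A directly by enumerating all triples (a,b,c) ∈ A³; |3A| = 31.
Step 5: Check 31 ≤ 136.4722? Yes ✓.

K = 17/6, Plünnecke-Ruzsa bound K³|A| ≈ 136.4722, |3A| = 31, inequality holds.


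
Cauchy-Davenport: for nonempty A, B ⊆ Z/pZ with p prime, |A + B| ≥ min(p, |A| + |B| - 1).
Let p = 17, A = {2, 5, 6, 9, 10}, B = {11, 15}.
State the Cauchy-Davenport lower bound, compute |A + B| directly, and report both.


Cauchy-Davenport: |A + B| ≥ min(p, |A| + |B| - 1) for A, B nonempty in Z/pZ.
|A| = 5, |B| = 2, p = 17.
CD lower bound = min(17, 5 + 2 - 1) = min(17, 6) = 6.
Compute A + B mod 17 directly:
a = 2: 2+11=13, 2+15=0
a = 5: 5+11=16, 5+15=3
a = 6: 6+11=0, 6+15=4
a = 9: 9+11=3, 9+15=7
a = 10: 10+11=4, 10+15=8
A + B = {0, 3, 4, 7, 8, 13, 16}, so |A + B| = 7.
Verify: 7 ≥ 6? Yes ✓.

CD lower bound = 6, actual |A + B| = 7.


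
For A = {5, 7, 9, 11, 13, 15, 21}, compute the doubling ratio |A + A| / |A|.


|A| = 7.
Compute A + A by enumerating all 49 pairs.
A + A = {10, 12, 14, 16, 18, 20, 22, 24, 26, 28, 30, 32, 34, 36, 42}, so |A + A| = 15.
K = |A + A| / |A| = 15/7 (already in lowest terms) ≈ 2.1429.
Reference: AP of size 7 gives K = 13/7 ≈ 1.8571; a fully generic set of size 7 gives K ≈ 4.0000.

|A| = 7, |A + A| = 15, K = 15/7.


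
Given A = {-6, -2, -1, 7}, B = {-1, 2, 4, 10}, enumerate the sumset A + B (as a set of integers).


A + B = {a + b : a ∈ A, b ∈ B}.
Enumerate all |A|·|B| = 4·4 = 16 pairs (a, b) and collect distinct sums.
a = -6: -6+-1=-7, -6+2=-4, -6+4=-2, -6+10=4
a = -2: -2+-1=-3, -2+2=0, -2+4=2, -2+10=8
a = -1: -1+-1=-2, -1+2=1, -1+4=3, -1+10=9
a = 7: 7+-1=6, 7+2=9, 7+4=11, 7+10=17
Collecting distinct sums: A + B = {-7, -4, -3, -2, 0, 1, 2, 3, 4, 6, 8, 9, 11, 17}
|A + B| = 14

A + B = {-7, -4, -3, -2, 0, 1, 2, 3, 4, 6, 8, 9, 11, 17}


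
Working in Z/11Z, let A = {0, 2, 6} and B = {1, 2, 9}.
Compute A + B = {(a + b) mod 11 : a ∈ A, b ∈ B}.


Work in Z/11Z: reduce every sum a + b modulo 11.
Enumerate all 9 pairs:
a = 0: 0+1=1, 0+2=2, 0+9=9
a = 2: 2+1=3, 2+2=4, 2+9=0
a = 6: 6+1=7, 6+2=8, 6+9=4
Distinct residues collected: {0, 1, 2, 3, 4, 7, 8, 9}
|A + B| = 8 (out of 11 total residues).

A + B = {0, 1, 2, 3, 4, 7, 8, 9}


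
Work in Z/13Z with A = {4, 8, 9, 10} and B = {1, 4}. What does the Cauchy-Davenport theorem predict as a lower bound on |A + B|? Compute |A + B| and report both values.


Cauchy-Davenport: |A + B| ≥ min(p, |A| + |B| - 1) for A, B nonempty in Z/pZ.
|A| = 4, |B| = 2, p = 13.
CD lower bound = min(13, 4 + 2 - 1) = min(13, 5) = 5.
Compute A + B mod 13 directly:
a = 4: 4+1=5, 4+4=8
a = 8: 8+1=9, 8+4=12
a = 9: 9+1=10, 9+4=0
a = 10: 10+1=11, 10+4=1
A + B = {0, 1, 5, 8, 9, 10, 11, 12}, so |A + B| = 8.
Verify: 8 ≥ 5? Yes ✓.

CD lower bound = 5, actual |A + B| = 8.


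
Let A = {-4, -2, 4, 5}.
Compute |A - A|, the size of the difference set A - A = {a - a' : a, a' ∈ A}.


A - A = {a - a' : a, a' ∈ A}; |A| = 4.
Bounds: 2|A|-1 ≤ |A - A| ≤ |A|² - |A| + 1, i.e. 7 ≤ |A - A| ≤ 13.
Note: 0 ∈ A - A always (from a - a). The set is symmetric: if d ∈ A - A then -d ∈ A - A.
Enumerate nonzero differences d = a - a' with a > a' (then include -d):
Positive differences: {1, 2, 6, 7, 8, 9}
Full difference set: {0} ∪ (positive diffs) ∪ (negative diffs).
|A - A| = 1 + 2·6 = 13 (matches direct enumeration: 13).

|A - A| = 13


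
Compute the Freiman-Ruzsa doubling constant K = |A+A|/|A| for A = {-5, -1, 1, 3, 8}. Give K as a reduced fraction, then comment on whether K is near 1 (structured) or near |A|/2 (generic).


|A| = 5.
Compute A + A by enumerating all 25 pairs.
A + A = {-10, -6, -4, -2, 0, 2, 3, 4, 6, 7, 9, 11, 16}, so |A + A| = 13.
K = |A + A| / |A| = 13/5 (already in lowest terms) ≈ 2.6000.
Reference: AP of size 5 gives K = 9/5 ≈ 1.8000; a fully generic set of size 5 gives K ≈ 3.0000.

|A| = 5, |A + A| = 13, K = 13/5.


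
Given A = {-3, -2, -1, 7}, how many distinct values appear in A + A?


A + A = {a + a' : a, a' ∈ A}; |A| = 4.
General bounds: 2|A| - 1 ≤ |A + A| ≤ |A|(|A|+1)/2, i.e. 7 ≤ |A + A| ≤ 10.
Lower bound 2|A|-1 is attained iff A is an arithmetic progression.
Enumerate sums a + a' for a ≤ a' (symmetric, so this suffices):
a = -3: -3+-3=-6, -3+-2=-5, -3+-1=-4, -3+7=4
a = -2: -2+-2=-4, -2+-1=-3, -2+7=5
a = -1: -1+-1=-2, -1+7=6
a = 7: 7+7=14
Distinct sums: {-6, -5, -4, -3, -2, 4, 5, 6, 14}
|A + A| = 9

|A + A| = 9


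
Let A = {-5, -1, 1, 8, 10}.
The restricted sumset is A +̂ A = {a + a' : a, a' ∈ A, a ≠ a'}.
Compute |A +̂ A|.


Restricted sumset: A +̂ A = {a + a' : a ∈ A, a' ∈ A, a ≠ a'}.
Equivalently, take A + A and drop any sum 2a that is achievable ONLY as a + a for a ∈ A (i.e. sums representable only with equal summands).
Enumerate pairs (a, a') with a < a' (symmetric, so each unordered pair gives one sum; this covers all a ≠ a'):
  -5 + -1 = -6
  -5 + 1 = -4
  -5 + 8 = 3
  -5 + 10 = 5
  -1 + 1 = 0
  -1 + 8 = 7
  -1 + 10 = 9
  1 + 8 = 9
  1 + 10 = 11
  8 + 10 = 18
Collected distinct sums: {-6, -4, 0, 3, 5, 7, 9, 11, 18}
|A +̂ A| = 9
(Reference bound: |A +̂ A| ≥ 2|A| - 3 for |A| ≥ 2, with |A| = 5 giving ≥ 7.)

|A +̂ A| = 9


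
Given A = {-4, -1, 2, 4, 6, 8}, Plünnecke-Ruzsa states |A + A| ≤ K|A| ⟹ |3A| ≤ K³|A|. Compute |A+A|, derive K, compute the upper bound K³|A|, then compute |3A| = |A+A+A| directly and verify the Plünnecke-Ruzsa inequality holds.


|A| = 6.
Step 1: Compute A + A by enumerating all 36 pairs.
A + A = {-8, -5, -2, 0, 1, 2, 3, 4, 5, 6, 7, 8, 10, 12, 14, 16}, so |A + A| = 16.
Step 2: Doubling constant K = |A + A|/|A| = 16/6 = 16/6 ≈ 2.6667.
Step 3: Plünnecke-Ruzsa gives |3A| ≤ K³·|A| = (2.6667)³ · 6 ≈ 113.7778.
Step 4: Compute 3A = A + A + A directly by enumerating all triples (a,b,c) ∈ A³; |3A| = 28.
Step 5: Check 28 ≤ 113.7778? Yes ✓.

K = 16/6, Plünnecke-Ruzsa bound K³|A| ≈ 113.7778, |3A| = 28, inequality holds.


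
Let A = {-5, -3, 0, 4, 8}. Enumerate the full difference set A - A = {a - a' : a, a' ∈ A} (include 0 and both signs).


A - A = {a - a' : a, a' ∈ A}.
Compute a - a' for each ordered pair (a, a'):
a = -5: -5--5=0, -5--3=-2, -5-0=-5, -5-4=-9, -5-8=-13
a = -3: -3--5=2, -3--3=0, -3-0=-3, -3-4=-7, -3-8=-11
a = 0: 0--5=5, 0--3=3, 0-0=0, 0-4=-4, 0-8=-8
a = 4: 4--5=9, 4--3=7, 4-0=4, 4-4=0, 4-8=-4
a = 8: 8--5=13, 8--3=11, 8-0=8, 8-4=4, 8-8=0
Collecting distinct values (and noting 0 appears from a-a):
A - A = {-13, -11, -9, -8, -7, -5, -4, -3, -2, 0, 2, 3, 4, 5, 7, 8, 9, 11, 13}
|A - A| = 19

A - A = {-13, -11, -9, -8, -7, -5, -4, -3, -2, 0, 2, 3, 4, 5, 7, 8, 9, 11, 13}


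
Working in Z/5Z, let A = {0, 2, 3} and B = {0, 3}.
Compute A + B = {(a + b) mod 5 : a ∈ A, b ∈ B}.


Work in Z/5Z: reduce every sum a + b modulo 5.
Enumerate all 6 pairs:
a = 0: 0+0=0, 0+3=3
a = 2: 2+0=2, 2+3=0
a = 3: 3+0=3, 3+3=1
Distinct residues collected: {0, 1, 2, 3}
|A + B| = 4 (out of 5 total residues).

A + B = {0, 1, 2, 3}


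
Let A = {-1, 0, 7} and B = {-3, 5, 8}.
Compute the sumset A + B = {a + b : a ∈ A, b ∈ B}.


A + B = {a + b : a ∈ A, b ∈ B}.
Enumerate all |A|·|B| = 3·3 = 9 pairs (a, b) and collect distinct sums.
a = -1: -1+-3=-4, -1+5=4, -1+8=7
a = 0: 0+-3=-3, 0+5=5, 0+8=8
a = 7: 7+-3=4, 7+5=12, 7+8=15
Collecting distinct sums: A + B = {-4, -3, 4, 5, 7, 8, 12, 15}
|A + B| = 8

A + B = {-4, -3, 4, 5, 7, 8, 12, 15}


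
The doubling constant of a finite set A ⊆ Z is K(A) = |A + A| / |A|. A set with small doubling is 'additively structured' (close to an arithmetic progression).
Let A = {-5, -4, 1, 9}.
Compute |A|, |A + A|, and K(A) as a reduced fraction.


|A| = 4.
Compute A + A by enumerating all 16 pairs.
A + A = {-10, -9, -8, -4, -3, 2, 4, 5, 10, 18}, so |A + A| = 10.
K = |A + A| / |A| = 10/4 = 5/2 ≈ 2.5000.
Reference: AP of size 4 gives K = 7/4 ≈ 1.7500; a fully generic set of size 4 gives K ≈ 2.5000.

|A| = 4, |A + A| = 10, K = 10/4 = 5/2.


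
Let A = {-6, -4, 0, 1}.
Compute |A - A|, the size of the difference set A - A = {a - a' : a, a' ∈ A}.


A - A = {a - a' : a, a' ∈ A}; |A| = 4.
Bounds: 2|A|-1 ≤ |A - A| ≤ |A|² - |A| + 1, i.e. 7 ≤ |A - A| ≤ 13.
Note: 0 ∈ A - A always (from a - a). The set is symmetric: if d ∈ A - A then -d ∈ A - A.
Enumerate nonzero differences d = a - a' with a > a' (then include -d):
Positive differences: {1, 2, 4, 5, 6, 7}
Full difference set: {0} ∪ (positive diffs) ∪ (negative diffs).
|A - A| = 1 + 2·6 = 13 (matches direct enumeration: 13).

|A - A| = 13


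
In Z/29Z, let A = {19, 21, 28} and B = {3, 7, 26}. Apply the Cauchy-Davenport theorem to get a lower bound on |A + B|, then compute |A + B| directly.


Cauchy-Davenport: |A + B| ≥ min(p, |A| + |B| - 1) for A, B nonempty in Z/pZ.
|A| = 3, |B| = 3, p = 29.
CD lower bound = min(29, 3 + 3 - 1) = min(29, 5) = 5.
Compute A + B mod 29 directly:
a = 19: 19+3=22, 19+7=26, 19+26=16
a = 21: 21+3=24, 21+7=28, 21+26=18
a = 28: 28+3=2, 28+7=6, 28+26=25
A + B = {2, 6, 16, 18, 22, 24, 25, 26, 28}, so |A + B| = 9.
Verify: 9 ≥ 5? Yes ✓.

CD lower bound = 5, actual |A + B| = 9.


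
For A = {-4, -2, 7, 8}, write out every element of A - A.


A - A = {a - a' : a, a' ∈ A}.
Compute a - a' for each ordered pair (a, a'):
a = -4: -4--4=0, -4--2=-2, -4-7=-11, -4-8=-12
a = -2: -2--4=2, -2--2=0, -2-7=-9, -2-8=-10
a = 7: 7--4=11, 7--2=9, 7-7=0, 7-8=-1
a = 8: 8--4=12, 8--2=10, 8-7=1, 8-8=0
Collecting distinct values (and noting 0 appears from a-a):
A - A = {-12, -11, -10, -9, -2, -1, 0, 1, 2, 9, 10, 11, 12}
|A - A| = 13

A - A = {-12, -11, -10, -9, -2, -1, 0, 1, 2, 9, 10, 11, 12}


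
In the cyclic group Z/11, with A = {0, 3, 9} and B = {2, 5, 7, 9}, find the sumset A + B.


Work in Z/11Z: reduce every sum a + b modulo 11.
Enumerate all 12 pairs:
a = 0: 0+2=2, 0+5=5, 0+7=7, 0+9=9
a = 3: 3+2=5, 3+5=8, 3+7=10, 3+9=1
a = 9: 9+2=0, 9+5=3, 9+7=5, 9+9=7
Distinct residues collected: {0, 1, 2, 3, 5, 7, 8, 9, 10}
|A + B| = 9 (out of 11 total residues).

A + B = {0, 1, 2, 3, 5, 7, 8, 9, 10}


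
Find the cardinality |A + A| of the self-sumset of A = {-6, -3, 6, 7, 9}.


A + A = {a + a' : a, a' ∈ A}; |A| = 5.
General bounds: 2|A| - 1 ≤ |A + A| ≤ |A|(|A|+1)/2, i.e. 9 ≤ |A + A| ≤ 15.
Lower bound 2|A|-1 is attained iff A is an arithmetic progression.
Enumerate sums a + a' for a ≤ a' (symmetric, so this suffices):
a = -6: -6+-6=-12, -6+-3=-9, -6+6=0, -6+7=1, -6+9=3
a = -3: -3+-3=-6, -3+6=3, -3+7=4, -3+9=6
a = 6: 6+6=12, 6+7=13, 6+9=15
a = 7: 7+7=14, 7+9=16
a = 9: 9+9=18
Distinct sums: {-12, -9, -6, 0, 1, 3, 4, 6, 12, 13, 14, 15, 16, 18}
|A + A| = 14

|A + A| = 14


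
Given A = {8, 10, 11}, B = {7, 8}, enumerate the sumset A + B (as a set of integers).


A + B = {a + b : a ∈ A, b ∈ B}.
Enumerate all |A|·|B| = 3·2 = 6 pairs (a, b) and collect distinct sums.
a = 8: 8+7=15, 8+8=16
a = 10: 10+7=17, 10+8=18
a = 11: 11+7=18, 11+8=19
Collecting distinct sums: A + B = {15, 16, 17, 18, 19}
|A + B| = 5

A + B = {15, 16, 17, 18, 19}


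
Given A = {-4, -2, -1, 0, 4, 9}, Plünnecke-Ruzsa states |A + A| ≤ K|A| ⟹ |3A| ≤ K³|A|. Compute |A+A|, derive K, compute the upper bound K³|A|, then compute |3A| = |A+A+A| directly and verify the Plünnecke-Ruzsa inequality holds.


|A| = 6.
Step 1: Compute A + A by enumerating all 36 pairs.
A + A = {-8, -6, -5, -4, -3, -2, -1, 0, 2, 3, 4, 5, 7, 8, 9, 13, 18}, so |A + A| = 17.
Step 2: Doubling constant K = |A + A|/|A| = 17/6 = 17/6 ≈ 2.8333.
Step 3: Plünnecke-Ruzsa gives |3A| ≤ K³·|A| = (2.8333)³ · 6 ≈ 136.4722.
Step 4: Compute 3A = A + A + A directly by enumerating all triples (a,b,c) ∈ A³; |3A| = 30.
Step 5: Check 30 ≤ 136.4722? Yes ✓.

K = 17/6, Plünnecke-Ruzsa bound K³|A| ≈ 136.4722, |3A| = 30, inequality holds.


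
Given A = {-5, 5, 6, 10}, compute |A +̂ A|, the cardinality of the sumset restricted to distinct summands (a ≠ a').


Restricted sumset: A +̂ A = {a + a' : a ∈ A, a' ∈ A, a ≠ a'}.
Equivalently, take A + A and drop any sum 2a that is achievable ONLY as a + a for a ∈ A (i.e. sums representable only with equal summands).
Enumerate pairs (a, a') with a < a' (symmetric, so each unordered pair gives one sum; this covers all a ≠ a'):
  -5 + 5 = 0
  -5 + 6 = 1
  -5 + 10 = 5
  5 + 6 = 11
  5 + 10 = 15
  6 + 10 = 16
Collected distinct sums: {0, 1, 5, 11, 15, 16}
|A +̂ A| = 6
(Reference bound: |A +̂ A| ≥ 2|A| - 3 for |A| ≥ 2, with |A| = 4 giving ≥ 5.)

|A +̂ A| = 6


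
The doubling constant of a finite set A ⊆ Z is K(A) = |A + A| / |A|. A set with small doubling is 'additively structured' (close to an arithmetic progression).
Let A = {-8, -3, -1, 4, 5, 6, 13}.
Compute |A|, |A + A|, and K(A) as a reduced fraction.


|A| = 7.
Compute A + A by enumerating all 49 pairs.
A + A = {-16, -11, -9, -6, -4, -3, -2, 1, 2, 3, 4, 5, 8, 9, 10, 11, 12, 17, 18, 19, 26}, so |A + A| = 21.
K = |A + A| / |A| = 21/7 = 3/1 ≈ 3.0000.
Reference: AP of size 7 gives K = 13/7 ≈ 1.8571; a fully generic set of size 7 gives K ≈ 4.0000.

|A| = 7, |A + A| = 21, K = 21/7 = 3/1.


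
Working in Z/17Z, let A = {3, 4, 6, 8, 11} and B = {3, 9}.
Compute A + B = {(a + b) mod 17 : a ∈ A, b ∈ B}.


Work in Z/17Z: reduce every sum a + b modulo 17.
Enumerate all 10 pairs:
a = 3: 3+3=6, 3+9=12
a = 4: 4+3=7, 4+9=13
a = 6: 6+3=9, 6+9=15
a = 8: 8+3=11, 8+9=0
a = 11: 11+3=14, 11+9=3
Distinct residues collected: {0, 3, 6, 7, 9, 11, 12, 13, 14, 15}
|A + B| = 10 (out of 17 total residues).

A + B = {0, 3, 6, 7, 9, 11, 12, 13, 14, 15}


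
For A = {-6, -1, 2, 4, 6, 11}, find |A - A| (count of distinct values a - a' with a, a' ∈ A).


A - A = {a - a' : a, a' ∈ A}; |A| = 6.
Bounds: 2|A|-1 ≤ |A - A| ≤ |A|² - |A| + 1, i.e. 11 ≤ |A - A| ≤ 31.
Note: 0 ∈ A - A always (from a - a). The set is symmetric: if d ∈ A - A then -d ∈ A - A.
Enumerate nonzero differences d = a - a' with a > a' (then include -d):
Positive differences: {2, 3, 4, 5, 7, 8, 9, 10, 12, 17}
Full difference set: {0} ∪ (positive diffs) ∪ (negative diffs).
|A - A| = 1 + 2·10 = 21 (matches direct enumeration: 21).

|A - A| = 21


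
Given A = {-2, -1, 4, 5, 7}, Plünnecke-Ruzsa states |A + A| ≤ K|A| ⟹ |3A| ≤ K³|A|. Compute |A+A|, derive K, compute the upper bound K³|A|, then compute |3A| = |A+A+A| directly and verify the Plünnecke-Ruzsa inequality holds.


|A| = 5.
Step 1: Compute A + A by enumerating all 25 pairs.
A + A = {-4, -3, -2, 2, 3, 4, 5, 6, 8, 9, 10, 11, 12, 14}, so |A + A| = 14.
Step 2: Doubling constant K = |A + A|/|A| = 14/5 = 14/5 ≈ 2.8000.
Step 3: Plünnecke-Ruzsa gives |3A| ≤ K³·|A| = (2.8000)³ · 5 ≈ 109.7600.
Step 4: Compute 3A = A + A + A directly by enumerating all triples (a,b,c) ∈ A³; |3A| = 25.
Step 5: Check 25 ≤ 109.7600? Yes ✓.

K = 14/5, Plünnecke-Ruzsa bound K³|A| ≈ 109.7600, |3A| = 25, inequality holds.


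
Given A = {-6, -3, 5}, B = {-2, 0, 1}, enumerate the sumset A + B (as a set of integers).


A + B = {a + b : a ∈ A, b ∈ B}.
Enumerate all |A|·|B| = 3·3 = 9 pairs (a, b) and collect distinct sums.
a = -6: -6+-2=-8, -6+0=-6, -6+1=-5
a = -3: -3+-2=-5, -3+0=-3, -3+1=-2
a = 5: 5+-2=3, 5+0=5, 5+1=6
Collecting distinct sums: A + B = {-8, -6, -5, -3, -2, 3, 5, 6}
|A + B| = 8

A + B = {-8, -6, -5, -3, -2, 3, 5, 6}


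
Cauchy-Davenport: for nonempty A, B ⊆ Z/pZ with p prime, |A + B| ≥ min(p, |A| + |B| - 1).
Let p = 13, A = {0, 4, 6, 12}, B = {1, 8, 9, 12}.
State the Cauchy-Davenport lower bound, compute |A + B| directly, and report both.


Cauchy-Davenport: |A + B| ≥ min(p, |A| + |B| - 1) for A, B nonempty in Z/pZ.
|A| = 4, |B| = 4, p = 13.
CD lower bound = min(13, 4 + 4 - 1) = min(13, 7) = 7.
Compute A + B mod 13 directly:
a = 0: 0+1=1, 0+8=8, 0+9=9, 0+12=12
a = 4: 4+1=5, 4+8=12, 4+9=0, 4+12=3
a = 6: 6+1=7, 6+8=1, 6+9=2, 6+12=5
a = 12: 12+1=0, 12+8=7, 12+9=8, 12+12=11
A + B = {0, 1, 2, 3, 5, 7, 8, 9, 11, 12}, so |A + B| = 10.
Verify: 10 ≥ 7? Yes ✓.

CD lower bound = 7, actual |A + B| = 10.
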